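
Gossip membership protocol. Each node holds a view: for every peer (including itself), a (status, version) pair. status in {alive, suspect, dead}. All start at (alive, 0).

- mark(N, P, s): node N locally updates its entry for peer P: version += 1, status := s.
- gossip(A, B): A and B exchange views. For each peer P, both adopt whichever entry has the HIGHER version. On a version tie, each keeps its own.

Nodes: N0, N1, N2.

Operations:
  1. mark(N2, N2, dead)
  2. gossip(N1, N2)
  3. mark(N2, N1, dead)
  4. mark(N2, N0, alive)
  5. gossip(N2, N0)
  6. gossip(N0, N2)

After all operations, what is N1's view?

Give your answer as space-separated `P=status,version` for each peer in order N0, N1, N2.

Op 1: N2 marks N2=dead -> (dead,v1)
Op 2: gossip N1<->N2 -> N1.N0=(alive,v0) N1.N1=(alive,v0) N1.N2=(dead,v1) | N2.N0=(alive,v0) N2.N1=(alive,v0) N2.N2=(dead,v1)
Op 3: N2 marks N1=dead -> (dead,v1)
Op 4: N2 marks N0=alive -> (alive,v1)
Op 5: gossip N2<->N0 -> N2.N0=(alive,v1) N2.N1=(dead,v1) N2.N2=(dead,v1) | N0.N0=(alive,v1) N0.N1=(dead,v1) N0.N2=(dead,v1)
Op 6: gossip N0<->N2 -> N0.N0=(alive,v1) N0.N1=(dead,v1) N0.N2=(dead,v1) | N2.N0=(alive,v1) N2.N1=(dead,v1) N2.N2=(dead,v1)

Answer: N0=alive,0 N1=alive,0 N2=dead,1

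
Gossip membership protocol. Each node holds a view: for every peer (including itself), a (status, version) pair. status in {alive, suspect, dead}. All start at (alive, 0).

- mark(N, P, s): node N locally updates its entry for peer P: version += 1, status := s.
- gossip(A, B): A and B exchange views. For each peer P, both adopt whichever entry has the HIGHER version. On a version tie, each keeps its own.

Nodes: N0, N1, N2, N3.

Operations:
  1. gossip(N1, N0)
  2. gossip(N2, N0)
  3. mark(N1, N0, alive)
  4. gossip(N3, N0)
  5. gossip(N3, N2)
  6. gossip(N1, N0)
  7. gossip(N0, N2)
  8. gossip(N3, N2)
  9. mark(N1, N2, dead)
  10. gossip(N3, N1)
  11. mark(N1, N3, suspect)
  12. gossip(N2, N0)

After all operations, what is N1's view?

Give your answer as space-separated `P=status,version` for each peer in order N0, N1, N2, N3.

Answer: N0=alive,1 N1=alive,0 N2=dead,1 N3=suspect,1

Derivation:
Op 1: gossip N1<->N0 -> N1.N0=(alive,v0) N1.N1=(alive,v0) N1.N2=(alive,v0) N1.N3=(alive,v0) | N0.N0=(alive,v0) N0.N1=(alive,v0) N0.N2=(alive,v0) N0.N3=(alive,v0)
Op 2: gossip N2<->N0 -> N2.N0=(alive,v0) N2.N1=(alive,v0) N2.N2=(alive,v0) N2.N3=(alive,v0) | N0.N0=(alive,v0) N0.N1=(alive,v0) N0.N2=(alive,v0) N0.N3=(alive,v0)
Op 3: N1 marks N0=alive -> (alive,v1)
Op 4: gossip N3<->N0 -> N3.N0=(alive,v0) N3.N1=(alive,v0) N3.N2=(alive,v0) N3.N3=(alive,v0) | N0.N0=(alive,v0) N0.N1=(alive,v0) N0.N2=(alive,v0) N0.N3=(alive,v0)
Op 5: gossip N3<->N2 -> N3.N0=(alive,v0) N3.N1=(alive,v0) N3.N2=(alive,v0) N3.N3=(alive,v0) | N2.N0=(alive,v0) N2.N1=(alive,v0) N2.N2=(alive,v0) N2.N3=(alive,v0)
Op 6: gossip N1<->N0 -> N1.N0=(alive,v1) N1.N1=(alive,v0) N1.N2=(alive,v0) N1.N3=(alive,v0) | N0.N0=(alive,v1) N0.N1=(alive,v0) N0.N2=(alive,v0) N0.N3=(alive,v0)
Op 7: gossip N0<->N2 -> N0.N0=(alive,v1) N0.N1=(alive,v0) N0.N2=(alive,v0) N0.N3=(alive,v0) | N2.N0=(alive,v1) N2.N1=(alive,v0) N2.N2=(alive,v0) N2.N3=(alive,v0)
Op 8: gossip N3<->N2 -> N3.N0=(alive,v1) N3.N1=(alive,v0) N3.N2=(alive,v0) N3.N3=(alive,v0) | N2.N0=(alive,v1) N2.N1=(alive,v0) N2.N2=(alive,v0) N2.N3=(alive,v0)
Op 9: N1 marks N2=dead -> (dead,v1)
Op 10: gossip N3<->N1 -> N3.N0=(alive,v1) N3.N1=(alive,v0) N3.N2=(dead,v1) N3.N3=(alive,v0) | N1.N0=(alive,v1) N1.N1=(alive,v0) N1.N2=(dead,v1) N1.N3=(alive,v0)
Op 11: N1 marks N3=suspect -> (suspect,v1)
Op 12: gossip N2<->N0 -> N2.N0=(alive,v1) N2.N1=(alive,v0) N2.N2=(alive,v0) N2.N3=(alive,v0) | N0.N0=(alive,v1) N0.N1=(alive,v0) N0.N2=(alive,v0) N0.N3=(alive,v0)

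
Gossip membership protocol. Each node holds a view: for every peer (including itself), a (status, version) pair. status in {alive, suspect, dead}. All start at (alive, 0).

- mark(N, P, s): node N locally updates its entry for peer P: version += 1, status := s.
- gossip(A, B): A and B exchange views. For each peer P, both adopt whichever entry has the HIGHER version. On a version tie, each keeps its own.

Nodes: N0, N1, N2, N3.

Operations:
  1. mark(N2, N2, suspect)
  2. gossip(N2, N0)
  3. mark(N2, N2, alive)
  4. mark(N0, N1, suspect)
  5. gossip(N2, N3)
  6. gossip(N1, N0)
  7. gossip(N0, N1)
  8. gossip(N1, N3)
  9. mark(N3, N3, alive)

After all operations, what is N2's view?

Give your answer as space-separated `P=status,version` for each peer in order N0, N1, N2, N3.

Answer: N0=alive,0 N1=alive,0 N2=alive,2 N3=alive,0

Derivation:
Op 1: N2 marks N2=suspect -> (suspect,v1)
Op 2: gossip N2<->N0 -> N2.N0=(alive,v0) N2.N1=(alive,v0) N2.N2=(suspect,v1) N2.N3=(alive,v0) | N0.N0=(alive,v0) N0.N1=(alive,v0) N0.N2=(suspect,v1) N0.N3=(alive,v0)
Op 3: N2 marks N2=alive -> (alive,v2)
Op 4: N0 marks N1=suspect -> (suspect,v1)
Op 5: gossip N2<->N3 -> N2.N0=(alive,v0) N2.N1=(alive,v0) N2.N2=(alive,v2) N2.N3=(alive,v0) | N3.N0=(alive,v0) N3.N1=(alive,v0) N3.N2=(alive,v2) N3.N3=(alive,v0)
Op 6: gossip N1<->N0 -> N1.N0=(alive,v0) N1.N1=(suspect,v1) N1.N2=(suspect,v1) N1.N3=(alive,v0) | N0.N0=(alive,v0) N0.N1=(suspect,v1) N0.N2=(suspect,v1) N0.N3=(alive,v0)
Op 7: gossip N0<->N1 -> N0.N0=(alive,v0) N0.N1=(suspect,v1) N0.N2=(suspect,v1) N0.N3=(alive,v0) | N1.N0=(alive,v0) N1.N1=(suspect,v1) N1.N2=(suspect,v1) N1.N3=(alive,v0)
Op 8: gossip N1<->N3 -> N1.N0=(alive,v0) N1.N1=(suspect,v1) N1.N2=(alive,v2) N1.N3=(alive,v0) | N3.N0=(alive,v0) N3.N1=(suspect,v1) N3.N2=(alive,v2) N3.N3=(alive,v0)
Op 9: N3 marks N3=alive -> (alive,v1)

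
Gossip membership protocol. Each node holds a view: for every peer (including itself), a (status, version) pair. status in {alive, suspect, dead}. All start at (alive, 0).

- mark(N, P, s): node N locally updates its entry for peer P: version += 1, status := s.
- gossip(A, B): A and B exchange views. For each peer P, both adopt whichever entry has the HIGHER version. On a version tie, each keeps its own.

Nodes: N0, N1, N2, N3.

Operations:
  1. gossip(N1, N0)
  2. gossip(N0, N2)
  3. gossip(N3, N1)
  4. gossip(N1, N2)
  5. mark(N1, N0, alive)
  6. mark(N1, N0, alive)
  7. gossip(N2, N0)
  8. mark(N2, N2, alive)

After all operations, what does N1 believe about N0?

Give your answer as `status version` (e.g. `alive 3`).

Answer: alive 2

Derivation:
Op 1: gossip N1<->N0 -> N1.N0=(alive,v0) N1.N1=(alive,v0) N1.N2=(alive,v0) N1.N3=(alive,v0) | N0.N0=(alive,v0) N0.N1=(alive,v0) N0.N2=(alive,v0) N0.N3=(alive,v0)
Op 2: gossip N0<->N2 -> N0.N0=(alive,v0) N0.N1=(alive,v0) N0.N2=(alive,v0) N0.N3=(alive,v0) | N2.N0=(alive,v0) N2.N1=(alive,v0) N2.N2=(alive,v0) N2.N3=(alive,v0)
Op 3: gossip N3<->N1 -> N3.N0=(alive,v0) N3.N1=(alive,v0) N3.N2=(alive,v0) N3.N3=(alive,v0) | N1.N0=(alive,v0) N1.N1=(alive,v0) N1.N2=(alive,v0) N1.N3=(alive,v0)
Op 4: gossip N1<->N2 -> N1.N0=(alive,v0) N1.N1=(alive,v0) N1.N2=(alive,v0) N1.N3=(alive,v0) | N2.N0=(alive,v0) N2.N1=(alive,v0) N2.N2=(alive,v0) N2.N3=(alive,v0)
Op 5: N1 marks N0=alive -> (alive,v1)
Op 6: N1 marks N0=alive -> (alive,v2)
Op 7: gossip N2<->N0 -> N2.N0=(alive,v0) N2.N1=(alive,v0) N2.N2=(alive,v0) N2.N3=(alive,v0) | N0.N0=(alive,v0) N0.N1=(alive,v0) N0.N2=(alive,v0) N0.N3=(alive,v0)
Op 8: N2 marks N2=alive -> (alive,v1)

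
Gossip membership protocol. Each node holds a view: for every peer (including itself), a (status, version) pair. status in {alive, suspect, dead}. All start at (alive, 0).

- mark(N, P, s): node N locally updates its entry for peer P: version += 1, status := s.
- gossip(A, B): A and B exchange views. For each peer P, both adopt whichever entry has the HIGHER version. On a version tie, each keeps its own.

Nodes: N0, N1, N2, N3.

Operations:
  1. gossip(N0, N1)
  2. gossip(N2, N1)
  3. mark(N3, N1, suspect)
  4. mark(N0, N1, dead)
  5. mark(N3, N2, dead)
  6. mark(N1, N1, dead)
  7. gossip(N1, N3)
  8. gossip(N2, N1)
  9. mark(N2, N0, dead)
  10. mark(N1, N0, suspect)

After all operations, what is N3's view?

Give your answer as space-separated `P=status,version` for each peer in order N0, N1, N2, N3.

Op 1: gossip N0<->N1 -> N0.N0=(alive,v0) N0.N1=(alive,v0) N0.N2=(alive,v0) N0.N3=(alive,v0) | N1.N0=(alive,v0) N1.N1=(alive,v0) N1.N2=(alive,v0) N1.N3=(alive,v0)
Op 2: gossip N2<->N1 -> N2.N0=(alive,v0) N2.N1=(alive,v0) N2.N2=(alive,v0) N2.N3=(alive,v0) | N1.N0=(alive,v0) N1.N1=(alive,v0) N1.N2=(alive,v0) N1.N3=(alive,v0)
Op 3: N3 marks N1=suspect -> (suspect,v1)
Op 4: N0 marks N1=dead -> (dead,v1)
Op 5: N3 marks N2=dead -> (dead,v1)
Op 6: N1 marks N1=dead -> (dead,v1)
Op 7: gossip N1<->N3 -> N1.N0=(alive,v0) N1.N1=(dead,v1) N1.N2=(dead,v1) N1.N3=(alive,v0) | N3.N0=(alive,v0) N3.N1=(suspect,v1) N3.N2=(dead,v1) N3.N3=(alive,v0)
Op 8: gossip N2<->N1 -> N2.N0=(alive,v0) N2.N1=(dead,v1) N2.N2=(dead,v1) N2.N3=(alive,v0) | N1.N0=(alive,v0) N1.N1=(dead,v1) N1.N2=(dead,v1) N1.N3=(alive,v0)
Op 9: N2 marks N0=dead -> (dead,v1)
Op 10: N1 marks N0=suspect -> (suspect,v1)

Answer: N0=alive,0 N1=suspect,1 N2=dead,1 N3=alive,0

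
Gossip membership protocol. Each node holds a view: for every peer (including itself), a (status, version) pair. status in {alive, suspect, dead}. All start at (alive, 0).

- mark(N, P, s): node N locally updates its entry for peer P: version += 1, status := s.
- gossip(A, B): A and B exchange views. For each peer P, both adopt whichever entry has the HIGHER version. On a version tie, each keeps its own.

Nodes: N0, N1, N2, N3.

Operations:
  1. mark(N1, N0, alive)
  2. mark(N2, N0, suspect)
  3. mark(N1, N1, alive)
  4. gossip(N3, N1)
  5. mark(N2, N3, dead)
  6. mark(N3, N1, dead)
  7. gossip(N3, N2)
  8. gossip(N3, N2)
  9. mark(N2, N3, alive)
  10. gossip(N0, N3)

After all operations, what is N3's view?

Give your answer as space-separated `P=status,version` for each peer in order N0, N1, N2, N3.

Op 1: N1 marks N0=alive -> (alive,v1)
Op 2: N2 marks N0=suspect -> (suspect,v1)
Op 3: N1 marks N1=alive -> (alive,v1)
Op 4: gossip N3<->N1 -> N3.N0=(alive,v1) N3.N1=(alive,v1) N3.N2=(alive,v0) N3.N3=(alive,v0) | N1.N0=(alive,v1) N1.N1=(alive,v1) N1.N2=(alive,v0) N1.N3=(alive,v0)
Op 5: N2 marks N3=dead -> (dead,v1)
Op 6: N3 marks N1=dead -> (dead,v2)
Op 7: gossip N3<->N2 -> N3.N0=(alive,v1) N3.N1=(dead,v2) N3.N2=(alive,v0) N3.N3=(dead,v1) | N2.N0=(suspect,v1) N2.N1=(dead,v2) N2.N2=(alive,v0) N2.N3=(dead,v1)
Op 8: gossip N3<->N2 -> N3.N0=(alive,v1) N3.N1=(dead,v2) N3.N2=(alive,v0) N3.N3=(dead,v1) | N2.N0=(suspect,v1) N2.N1=(dead,v2) N2.N2=(alive,v0) N2.N3=(dead,v1)
Op 9: N2 marks N3=alive -> (alive,v2)
Op 10: gossip N0<->N3 -> N0.N0=(alive,v1) N0.N1=(dead,v2) N0.N2=(alive,v0) N0.N3=(dead,v1) | N3.N0=(alive,v1) N3.N1=(dead,v2) N3.N2=(alive,v0) N3.N3=(dead,v1)

Answer: N0=alive,1 N1=dead,2 N2=alive,0 N3=dead,1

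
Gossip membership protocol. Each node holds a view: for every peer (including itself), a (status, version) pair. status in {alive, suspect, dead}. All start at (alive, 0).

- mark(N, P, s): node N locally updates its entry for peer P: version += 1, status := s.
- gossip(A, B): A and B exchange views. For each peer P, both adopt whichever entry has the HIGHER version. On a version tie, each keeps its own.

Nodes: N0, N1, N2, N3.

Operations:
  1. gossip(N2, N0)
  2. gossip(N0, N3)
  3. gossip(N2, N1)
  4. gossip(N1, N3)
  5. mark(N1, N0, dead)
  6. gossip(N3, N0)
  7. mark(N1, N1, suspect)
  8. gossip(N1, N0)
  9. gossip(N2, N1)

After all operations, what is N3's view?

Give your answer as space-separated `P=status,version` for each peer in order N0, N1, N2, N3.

Op 1: gossip N2<->N0 -> N2.N0=(alive,v0) N2.N1=(alive,v0) N2.N2=(alive,v0) N2.N3=(alive,v0) | N0.N0=(alive,v0) N0.N1=(alive,v0) N0.N2=(alive,v0) N0.N3=(alive,v0)
Op 2: gossip N0<->N3 -> N0.N0=(alive,v0) N0.N1=(alive,v0) N0.N2=(alive,v0) N0.N3=(alive,v0) | N3.N0=(alive,v0) N3.N1=(alive,v0) N3.N2=(alive,v0) N3.N3=(alive,v0)
Op 3: gossip N2<->N1 -> N2.N0=(alive,v0) N2.N1=(alive,v0) N2.N2=(alive,v0) N2.N3=(alive,v0) | N1.N0=(alive,v0) N1.N1=(alive,v0) N1.N2=(alive,v0) N1.N3=(alive,v0)
Op 4: gossip N1<->N3 -> N1.N0=(alive,v0) N1.N1=(alive,v0) N1.N2=(alive,v0) N1.N3=(alive,v0) | N3.N0=(alive,v0) N3.N1=(alive,v0) N3.N2=(alive,v0) N3.N3=(alive,v0)
Op 5: N1 marks N0=dead -> (dead,v1)
Op 6: gossip N3<->N0 -> N3.N0=(alive,v0) N3.N1=(alive,v0) N3.N2=(alive,v0) N3.N3=(alive,v0) | N0.N0=(alive,v0) N0.N1=(alive,v0) N0.N2=(alive,v0) N0.N3=(alive,v0)
Op 7: N1 marks N1=suspect -> (suspect,v1)
Op 8: gossip N1<->N0 -> N1.N0=(dead,v1) N1.N1=(suspect,v1) N1.N2=(alive,v0) N1.N3=(alive,v0) | N0.N0=(dead,v1) N0.N1=(suspect,v1) N0.N2=(alive,v0) N0.N3=(alive,v0)
Op 9: gossip N2<->N1 -> N2.N0=(dead,v1) N2.N1=(suspect,v1) N2.N2=(alive,v0) N2.N3=(alive,v0) | N1.N0=(dead,v1) N1.N1=(suspect,v1) N1.N2=(alive,v0) N1.N3=(alive,v0)

Answer: N0=alive,0 N1=alive,0 N2=alive,0 N3=alive,0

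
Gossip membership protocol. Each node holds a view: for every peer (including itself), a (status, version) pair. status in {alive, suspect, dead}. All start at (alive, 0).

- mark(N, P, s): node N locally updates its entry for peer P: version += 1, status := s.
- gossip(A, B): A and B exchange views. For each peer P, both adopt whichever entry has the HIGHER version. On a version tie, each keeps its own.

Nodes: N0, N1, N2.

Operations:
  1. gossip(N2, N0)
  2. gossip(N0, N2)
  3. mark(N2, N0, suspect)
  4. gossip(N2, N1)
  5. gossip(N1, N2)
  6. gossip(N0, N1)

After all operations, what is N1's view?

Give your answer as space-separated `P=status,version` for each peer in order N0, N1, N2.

Answer: N0=suspect,1 N1=alive,0 N2=alive,0

Derivation:
Op 1: gossip N2<->N0 -> N2.N0=(alive,v0) N2.N1=(alive,v0) N2.N2=(alive,v0) | N0.N0=(alive,v0) N0.N1=(alive,v0) N0.N2=(alive,v0)
Op 2: gossip N0<->N2 -> N0.N0=(alive,v0) N0.N1=(alive,v0) N0.N2=(alive,v0) | N2.N0=(alive,v0) N2.N1=(alive,v0) N2.N2=(alive,v0)
Op 3: N2 marks N0=suspect -> (suspect,v1)
Op 4: gossip N2<->N1 -> N2.N0=(suspect,v1) N2.N1=(alive,v0) N2.N2=(alive,v0) | N1.N0=(suspect,v1) N1.N1=(alive,v0) N1.N2=(alive,v0)
Op 5: gossip N1<->N2 -> N1.N0=(suspect,v1) N1.N1=(alive,v0) N1.N2=(alive,v0) | N2.N0=(suspect,v1) N2.N1=(alive,v0) N2.N2=(alive,v0)
Op 6: gossip N0<->N1 -> N0.N0=(suspect,v1) N0.N1=(alive,v0) N0.N2=(alive,v0) | N1.N0=(suspect,v1) N1.N1=(alive,v0) N1.N2=(alive,v0)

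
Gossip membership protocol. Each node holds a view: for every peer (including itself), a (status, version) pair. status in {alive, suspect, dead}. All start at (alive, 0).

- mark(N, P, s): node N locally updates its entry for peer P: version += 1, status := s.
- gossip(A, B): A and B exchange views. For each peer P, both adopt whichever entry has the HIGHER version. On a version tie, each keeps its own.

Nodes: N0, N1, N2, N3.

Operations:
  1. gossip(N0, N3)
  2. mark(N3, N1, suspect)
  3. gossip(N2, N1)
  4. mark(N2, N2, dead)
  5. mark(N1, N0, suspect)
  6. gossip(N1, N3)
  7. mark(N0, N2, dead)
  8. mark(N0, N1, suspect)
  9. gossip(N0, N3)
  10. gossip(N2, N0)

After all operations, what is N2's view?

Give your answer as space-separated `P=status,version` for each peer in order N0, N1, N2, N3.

Op 1: gossip N0<->N3 -> N0.N0=(alive,v0) N0.N1=(alive,v0) N0.N2=(alive,v0) N0.N3=(alive,v0) | N3.N0=(alive,v0) N3.N1=(alive,v0) N3.N2=(alive,v0) N3.N3=(alive,v0)
Op 2: N3 marks N1=suspect -> (suspect,v1)
Op 3: gossip N2<->N1 -> N2.N0=(alive,v0) N2.N1=(alive,v0) N2.N2=(alive,v0) N2.N3=(alive,v0) | N1.N0=(alive,v0) N1.N1=(alive,v0) N1.N2=(alive,v0) N1.N3=(alive,v0)
Op 4: N2 marks N2=dead -> (dead,v1)
Op 5: N1 marks N0=suspect -> (suspect,v1)
Op 6: gossip N1<->N3 -> N1.N0=(suspect,v1) N1.N1=(suspect,v1) N1.N2=(alive,v0) N1.N3=(alive,v0) | N3.N0=(suspect,v1) N3.N1=(suspect,v1) N3.N2=(alive,v0) N3.N3=(alive,v0)
Op 7: N0 marks N2=dead -> (dead,v1)
Op 8: N0 marks N1=suspect -> (suspect,v1)
Op 9: gossip N0<->N3 -> N0.N0=(suspect,v1) N0.N1=(suspect,v1) N0.N2=(dead,v1) N0.N3=(alive,v0) | N3.N0=(suspect,v1) N3.N1=(suspect,v1) N3.N2=(dead,v1) N3.N3=(alive,v0)
Op 10: gossip N2<->N0 -> N2.N0=(suspect,v1) N2.N1=(suspect,v1) N2.N2=(dead,v1) N2.N3=(alive,v0) | N0.N0=(suspect,v1) N0.N1=(suspect,v1) N0.N2=(dead,v1) N0.N3=(alive,v0)

Answer: N0=suspect,1 N1=suspect,1 N2=dead,1 N3=alive,0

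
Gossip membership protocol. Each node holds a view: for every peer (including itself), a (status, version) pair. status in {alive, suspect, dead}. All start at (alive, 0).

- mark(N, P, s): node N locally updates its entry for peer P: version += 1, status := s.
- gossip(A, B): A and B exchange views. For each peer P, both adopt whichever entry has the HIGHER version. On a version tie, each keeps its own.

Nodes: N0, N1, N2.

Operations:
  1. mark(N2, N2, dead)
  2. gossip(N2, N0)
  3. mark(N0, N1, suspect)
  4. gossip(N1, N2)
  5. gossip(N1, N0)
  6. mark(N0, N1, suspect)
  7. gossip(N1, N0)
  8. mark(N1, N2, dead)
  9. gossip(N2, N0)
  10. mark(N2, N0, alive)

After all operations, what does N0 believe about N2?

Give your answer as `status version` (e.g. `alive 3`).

Answer: dead 1

Derivation:
Op 1: N2 marks N2=dead -> (dead,v1)
Op 2: gossip N2<->N0 -> N2.N0=(alive,v0) N2.N1=(alive,v0) N2.N2=(dead,v1) | N0.N0=(alive,v0) N0.N1=(alive,v0) N0.N2=(dead,v1)
Op 3: N0 marks N1=suspect -> (suspect,v1)
Op 4: gossip N1<->N2 -> N1.N0=(alive,v0) N1.N1=(alive,v0) N1.N2=(dead,v1) | N2.N0=(alive,v0) N2.N1=(alive,v0) N2.N2=(dead,v1)
Op 5: gossip N1<->N0 -> N1.N0=(alive,v0) N1.N1=(suspect,v1) N1.N2=(dead,v1) | N0.N0=(alive,v0) N0.N1=(suspect,v1) N0.N2=(dead,v1)
Op 6: N0 marks N1=suspect -> (suspect,v2)
Op 7: gossip N1<->N0 -> N1.N0=(alive,v0) N1.N1=(suspect,v2) N1.N2=(dead,v1) | N0.N0=(alive,v0) N0.N1=(suspect,v2) N0.N2=(dead,v1)
Op 8: N1 marks N2=dead -> (dead,v2)
Op 9: gossip N2<->N0 -> N2.N0=(alive,v0) N2.N1=(suspect,v2) N2.N2=(dead,v1) | N0.N0=(alive,v0) N0.N1=(suspect,v2) N0.N2=(dead,v1)
Op 10: N2 marks N0=alive -> (alive,v1)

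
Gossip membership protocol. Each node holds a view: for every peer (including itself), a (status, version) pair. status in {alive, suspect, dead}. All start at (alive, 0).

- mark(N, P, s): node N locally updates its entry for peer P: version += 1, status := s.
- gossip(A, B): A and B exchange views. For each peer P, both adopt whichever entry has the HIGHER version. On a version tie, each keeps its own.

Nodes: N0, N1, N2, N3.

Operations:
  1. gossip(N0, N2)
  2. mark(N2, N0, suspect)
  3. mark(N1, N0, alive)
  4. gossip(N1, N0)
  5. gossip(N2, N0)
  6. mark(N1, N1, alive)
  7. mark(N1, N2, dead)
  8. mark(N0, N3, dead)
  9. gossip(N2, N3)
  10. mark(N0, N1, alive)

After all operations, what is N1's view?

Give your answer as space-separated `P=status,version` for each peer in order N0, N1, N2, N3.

Answer: N0=alive,1 N1=alive,1 N2=dead,1 N3=alive,0

Derivation:
Op 1: gossip N0<->N2 -> N0.N0=(alive,v0) N0.N1=(alive,v0) N0.N2=(alive,v0) N0.N3=(alive,v0) | N2.N0=(alive,v0) N2.N1=(alive,v0) N2.N2=(alive,v0) N2.N3=(alive,v0)
Op 2: N2 marks N0=suspect -> (suspect,v1)
Op 3: N1 marks N0=alive -> (alive,v1)
Op 4: gossip N1<->N0 -> N1.N0=(alive,v1) N1.N1=(alive,v0) N1.N2=(alive,v0) N1.N3=(alive,v0) | N0.N0=(alive,v1) N0.N1=(alive,v0) N0.N2=(alive,v0) N0.N3=(alive,v0)
Op 5: gossip N2<->N0 -> N2.N0=(suspect,v1) N2.N1=(alive,v0) N2.N2=(alive,v0) N2.N3=(alive,v0) | N0.N0=(alive,v1) N0.N1=(alive,v0) N0.N2=(alive,v0) N0.N3=(alive,v0)
Op 6: N1 marks N1=alive -> (alive,v1)
Op 7: N1 marks N2=dead -> (dead,v1)
Op 8: N0 marks N3=dead -> (dead,v1)
Op 9: gossip N2<->N3 -> N2.N0=(suspect,v1) N2.N1=(alive,v0) N2.N2=(alive,v0) N2.N3=(alive,v0) | N3.N0=(suspect,v1) N3.N1=(alive,v0) N3.N2=(alive,v0) N3.N3=(alive,v0)
Op 10: N0 marks N1=alive -> (alive,v1)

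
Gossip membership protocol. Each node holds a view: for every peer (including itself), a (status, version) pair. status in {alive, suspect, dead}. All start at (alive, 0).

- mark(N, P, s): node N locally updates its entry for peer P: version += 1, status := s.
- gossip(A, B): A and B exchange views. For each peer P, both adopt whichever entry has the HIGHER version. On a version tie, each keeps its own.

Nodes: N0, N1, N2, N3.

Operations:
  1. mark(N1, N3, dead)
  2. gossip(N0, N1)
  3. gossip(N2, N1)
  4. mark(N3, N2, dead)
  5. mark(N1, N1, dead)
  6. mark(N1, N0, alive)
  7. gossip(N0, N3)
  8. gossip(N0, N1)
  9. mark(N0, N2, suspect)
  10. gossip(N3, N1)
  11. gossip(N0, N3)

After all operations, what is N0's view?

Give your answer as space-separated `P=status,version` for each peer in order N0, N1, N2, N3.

Op 1: N1 marks N3=dead -> (dead,v1)
Op 2: gossip N0<->N1 -> N0.N0=(alive,v0) N0.N1=(alive,v0) N0.N2=(alive,v0) N0.N3=(dead,v1) | N1.N0=(alive,v0) N1.N1=(alive,v0) N1.N2=(alive,v0) N1.N3=(dead,v1)
Op 3: gossip N2<->N1 -> N2.N0=(alive,v0) N2.N1=(alive,v0) N2.N2=(alive,v0) N2.N3=(dead,v1) | N1.N0=(alive,v0) N1.N1=(alive,v0) N1.N2=(alive,v0) N1.N3=(dead,v1)
Op 4: N3 marks N2=dead -> (dead,v1)
Op 5: N1 marks N1=dead -> (dead,v1)
Op 6: N1 marks N0=alive -> (alive,v1)
Op 7: gossip N0<->N3 -> N0.N0=(alive,v0) N0.N1=(alive,v0) N0.N2=(dead,v1) N0.N3=(dead,v1) | N3.N0=(alive,v0) N3.N1=(alive,v0) N3.N2=(dead,v1) N3.N3=(dead,v1)
Op 8: gossip N0<->N1 -> N0.N0=(alive,v1) N0.N1=(dead,v1) N0.N2=(dead,v1) N0.N3=(dead,v1) | N1.N0=(alive,v1) N1.N1=(dead,v1) N1.N2=(dead,v1) N1.N3=(dead,v1)
Op 9: N0 marks N2=suspect -> (suspect,v2)
Op 10: gossip N3<->N1 -> N3.N0=(alive,v1) N3.N1=(dead,v1) N3.N2=(dead,v1) N3.N3=(dead,v1) | N1.N0=(alive,v1) N1.N1=(dead,v1) N1.N2=(dead,v1) N1.N3=(dead,v1)
Op 11: gossip N0<->N3 -> N0.N0=(alive,v1) N0.N1=(dead,v1) N0.N2=(suspect,v2) N0.N3=(dead,v1) | N3.N0=(alive,v1) N3.N1=(dead,v1) N3.N2=(suspect,v2) N3.N3=(dead,v1)

Answer: N0=alive,1 N1=dead,1 N2=suspect,2 N3=dead,1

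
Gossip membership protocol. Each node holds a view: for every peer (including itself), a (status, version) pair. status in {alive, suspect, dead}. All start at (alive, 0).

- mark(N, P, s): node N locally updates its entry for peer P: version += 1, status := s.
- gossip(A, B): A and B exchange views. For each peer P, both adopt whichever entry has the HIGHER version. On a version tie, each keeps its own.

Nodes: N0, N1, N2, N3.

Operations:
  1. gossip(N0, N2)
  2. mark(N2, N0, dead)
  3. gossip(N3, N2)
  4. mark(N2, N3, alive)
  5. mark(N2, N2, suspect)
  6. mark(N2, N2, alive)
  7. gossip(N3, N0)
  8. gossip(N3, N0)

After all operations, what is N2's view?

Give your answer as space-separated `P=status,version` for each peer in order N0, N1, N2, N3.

Answer: N0=dead,1 N1=alive,0 N2=alive,2 N3=alive,1

Derivation:
Op 1: gossip N0<->N2 -> N0.N0=(alive,v0) N0.N1=(alive,v0) N0.N2=(alive,v0) N0.N3=(alive,v0) | N2.N0=(alive,v0) N2.N1=(alive,v0) N2.N2=(alive,v0) N2.N3=(alive,v0)
Op 2: N2 marks N0=dead -> (dead,v1)
Op 3: gossip N3<->N2 -> N3.N0=(dead,v1) N3.N1=(alive,v0) N3.N2=(alive,v0) N3.N3=(alive,v0) | N2.N0=(dead,v1) N2.N1=(alive,v0) N2.N2=(alive,v0) N2.N3=(alive,v0)
Op 4: N2 marks N3=alive -> (alive,v1)
Op 5: N2 marks N2=suspect -> (suspect,v1)
Op 6: N2 marks N2=alive -> (alive,v2)
Op 7: gossip N3<->N0 -> N3.N0=(dead,v1) N3.N1=(alive,v0) N3.N2=(alive,v0) N3.N3=(alive,v0) | N0.N0=(dead,v1) N0.N1=(alive,v0) N0.N2=(alive,v0) N0.N3=(alive,v0)
Op 8: gossip N3<->N0 -> N3.N0=(dead,v1) N3.N1=(alive,v0) N3.N2=(alive,v0) N3.N3=(alive,v0) | N0.N0=(dead,v1) N0.N1=(alive,v0) N0.N2=(alive,v0) N0.N3=(alive,v0)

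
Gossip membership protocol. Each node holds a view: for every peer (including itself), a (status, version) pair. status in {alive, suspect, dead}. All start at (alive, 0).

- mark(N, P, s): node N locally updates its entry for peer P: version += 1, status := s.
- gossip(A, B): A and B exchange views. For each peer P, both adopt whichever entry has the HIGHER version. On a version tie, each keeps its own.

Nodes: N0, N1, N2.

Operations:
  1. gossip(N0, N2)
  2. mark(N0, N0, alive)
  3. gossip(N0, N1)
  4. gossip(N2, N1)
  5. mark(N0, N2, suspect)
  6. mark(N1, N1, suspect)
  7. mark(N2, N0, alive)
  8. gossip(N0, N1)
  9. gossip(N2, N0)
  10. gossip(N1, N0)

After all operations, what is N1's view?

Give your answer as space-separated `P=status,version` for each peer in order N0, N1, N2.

Answer: N0=alive,2 N1=suspect,1 N2=suspect,1

Derivation:
Op 1: gossip N0<->N2 -> N0.N0=(alive,v0) N0.N1=(alive,v0) N0.N2=(alive,v0) | N2.N0=(alive,v0) N2.N1=(alive,v0) N2.N2=(alive,v0)
Op 2: N0 marks N0=alive -> (alive,v1)
Op 3: gossip N0<->N1 -> N0.N0=(alive,v1) N0.N1=(alive,v0) N0.N2=(alive,v0) | N1.N0=(alive,v1) N1.N1=(alive,v0) N1.N2=(alive,v0)
Op 4: gossip N2<->N1 -> N2.N0=(alive,v1) N2.N1=(alive,v0) N2.N2=(alive,v0) | N1.N0=(alive,v1) N1.N1=(alive,v0) N1.N2=(alive,v0)
Op 5: N0 marks N2=suspect -> (suspect,v1)
Op 6: N1 marks N1=suspect -> (suspect,v1)
Op 7: N2 marks N0=alive -> (alive,v2)
Op 8: gossip N0<->N1 -> N0.N0=(alive,v1) N0.N1=(suspect,v1) N0.N2=(suspect,v1) | N1.N0=(alive,v1) N1.N1=(suspect,v1) N1.N2=(suspect,v1)
Op 9: gossip N2<->N0 -> N2.N0=(alive,v2) N2.N1=(suspect,v1) N2.N2=(suspect,v1) | N0.N0=(alive,v2) N0.N1=(suspect,v1) N0.N2=(suspect,v1)
Op 10: gossip N1<->N0 -> N1.N0=(alive,v2) N1.N1=(suspect,v1) N1.N2=(suspect,v1) | N0.N0=(alive,v2) N0.N1=(suspect,v1) N0.N2=(suspect,v1)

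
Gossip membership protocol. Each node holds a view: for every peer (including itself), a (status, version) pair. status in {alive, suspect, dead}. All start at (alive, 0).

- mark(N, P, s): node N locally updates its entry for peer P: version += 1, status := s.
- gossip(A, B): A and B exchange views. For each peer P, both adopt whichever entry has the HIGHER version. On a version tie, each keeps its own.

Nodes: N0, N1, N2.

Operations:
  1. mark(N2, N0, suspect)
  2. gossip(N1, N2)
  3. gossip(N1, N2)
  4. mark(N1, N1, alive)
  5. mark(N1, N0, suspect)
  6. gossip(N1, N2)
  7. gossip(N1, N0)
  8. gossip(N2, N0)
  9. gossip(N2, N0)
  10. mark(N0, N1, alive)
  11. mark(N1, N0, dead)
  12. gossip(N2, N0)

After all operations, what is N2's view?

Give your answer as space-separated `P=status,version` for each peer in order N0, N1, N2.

Answer: N0=suspect,2 N1=alive,2 N2=alive,0

Derivation:
Op 1: N2 marks N0=suspect -> (suspect,v1)
Op 2: gossip N1<->N2 -> N1.N0=(suspect,v1) N1.N1=(alive,v0) N1.N2=(alive,v0) | N2.N0=(suspect,v1) N2.N1=(alive,v0) N2.N2=(alive,v0)
Op 3: gossip N1<->N2 -> N1.N0=(suspect,v1) N1.N1=(alive,v0) N1.N2=(alive,v0) | N2.N0=(suspect,v1) N2.N1=(alive,v0) N2.N2=(alive,v0)
Op 4: N1 marks N1=alive -> (alive,v1)
Op 5: N1 marks N0=suspect -> (suspect,v2)
Op 6: gossip N1<->N2 -> N1.N0=(suspect,v2) N1.N1=(alive,v1) N1.N2=(alive,v0) | N2.N0=(suspect,v2) N2.N1=(alive,v1) N2.N2=(alive,v0)
Op 7: gossip N1<->N0 -> N1.N0=(suspect,v2) N1.N1=(alive,v1) N1.N2=(alive,v0) | N0.N0=(suspect,v2) N0.N1=(alive,v1) N0.N2=(alive,v0)
Op 8: gossip N2<->N0 -> N2.N0=(suspect,v2) N2.N1=(alive,v1) N2.N2=(alive,v0) | N0.N0=(suspect,v2) N0.N1=(alive,v1) N0.N2=(alive,v0)
Op 9: gossip N2<->N0 -> N2.N0=(suspect,v2) N2.N1=(alive,v1) N2.N2=(alive,v0) | N0.N0=(suspect,v2) N0.N1=(alive,v1) N0.N2=(alive,v0)
Op 10: N0 marks N1=alive -> (alive,v2)
Op 11: N1 marks N0=dead -> (dead,v3)
Op 12: gossip N2<->N0 -> N2.N0=(suspect,v2) N2.N1=(alive,v2) N2.N2=(alive,v0) | N0.N0=(suspect,v2) N0.N1=(alive,v2) N0.N2=(alive,v0)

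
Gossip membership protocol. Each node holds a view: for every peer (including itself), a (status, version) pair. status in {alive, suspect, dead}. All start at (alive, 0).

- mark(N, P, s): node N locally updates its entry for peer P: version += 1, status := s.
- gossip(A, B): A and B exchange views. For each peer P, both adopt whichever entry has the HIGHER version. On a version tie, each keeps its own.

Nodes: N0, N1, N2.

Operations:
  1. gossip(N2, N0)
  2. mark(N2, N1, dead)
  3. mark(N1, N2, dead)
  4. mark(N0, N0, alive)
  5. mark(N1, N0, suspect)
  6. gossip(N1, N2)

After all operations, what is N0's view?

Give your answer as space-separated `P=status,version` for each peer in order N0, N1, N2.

Answer: N0=alive,1 N1=alive,0 N2=alive,0

Derivation:
Op 1: gossip N2<->N0 -> N2.N0=(alive,v0) N2.N1=(alive,v0) N2.N2=(alive,v0) | N0.N0=(alive,v0) N0.N1=(alive,v0) N0.N2=(alive,v0)
Op 2: N2 marks N1=dead -> (dead,v1)
Op 3: N1 marks N2=dead -> (dead,v1)
Op 4: N0 marks N0=alive -> (alive,v1)
Op 5: N1 marks N0=suspect -> (suspect,v1)
Op 6: gossip N1<->N2 -> N1.N0=(suspect,v1) N1.N1=(dead,v1) N1.N2=(dead,v1) | N2.N0=(suspect,v1) N2.N1=(dead,v1) N2.N2=(dead,v1)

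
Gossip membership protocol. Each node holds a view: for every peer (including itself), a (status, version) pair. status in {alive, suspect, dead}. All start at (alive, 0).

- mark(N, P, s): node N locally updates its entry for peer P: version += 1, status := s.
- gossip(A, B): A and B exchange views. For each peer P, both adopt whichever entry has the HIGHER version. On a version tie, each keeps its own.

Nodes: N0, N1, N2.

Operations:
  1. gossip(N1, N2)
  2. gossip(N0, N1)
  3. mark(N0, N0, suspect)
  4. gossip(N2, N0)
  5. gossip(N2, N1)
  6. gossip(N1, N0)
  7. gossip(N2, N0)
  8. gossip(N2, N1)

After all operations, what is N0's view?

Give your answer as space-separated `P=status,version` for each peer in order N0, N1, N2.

Op 1: gossip N1<->N2 -> N1.N0=(alive,v0) N1.N1=(alive,v0) N1.N2=(alive,v0) | N2.N0=(alive,v0) N2.N1=(alive,v0) N2.N2=(alive,v0)
Op 2: gossip N0<->N1 -> N0.N0=(alive,v0) N0.N1=(alive,v0) N0.N2=(alive,v0) | N1.N0=(alive,v0) N1.N1=(alive,v0) N1.N2=(alive,v0)
Op 3: N0 marks N0=suspect -> (suspect,v1)
Op 4: gossip N2<->N0 -> N2.N0=(suspect,v1) N2.N1=(alive,v0) N2.N2=(alive,v0) | N0.N0=(suspect,v1) N0.N1=(alive,v0) N0.N2=(alive,v0)
Op 5: gossip N2<->N1 -> N2.N0=(suspect,v1) N2.N1=(alive,v0) N2.N2=(alive,v0) | N1.N0=(suspect,v1) N1.N1=(alive,v0) N1.N2=(alive,v0)
Op 6: gossip N1<->N0 -> N1.N0=(suspect,v1) N1.N1=(alive,v0) N1.N2=(alive,v0) | N0.N0=(suspect,v1) N0.N1=(alive,v0) N0.N2=(alive,v0)
Op 7: gossip N2<->N0 -> N2.N0=(suspect,v1) N2.N1=(alive,v0) N2.N2=(alive,v0) | N0.N0=(suspect,v1) N0.N1=(alive,v0) N0.N2=(alive,v0)
Op 8: gossip N2<->N1 -> N2.N0=(suspect,v1) N2.N1=(alive,v0) N2.N2=(alive,v0) | N1.N0=(suspect,v1) N1.N1=(alive,v0) N1.N2=(alive,v0)

Answer: N0=suspect,1 N1=alive,0 N2=alive,0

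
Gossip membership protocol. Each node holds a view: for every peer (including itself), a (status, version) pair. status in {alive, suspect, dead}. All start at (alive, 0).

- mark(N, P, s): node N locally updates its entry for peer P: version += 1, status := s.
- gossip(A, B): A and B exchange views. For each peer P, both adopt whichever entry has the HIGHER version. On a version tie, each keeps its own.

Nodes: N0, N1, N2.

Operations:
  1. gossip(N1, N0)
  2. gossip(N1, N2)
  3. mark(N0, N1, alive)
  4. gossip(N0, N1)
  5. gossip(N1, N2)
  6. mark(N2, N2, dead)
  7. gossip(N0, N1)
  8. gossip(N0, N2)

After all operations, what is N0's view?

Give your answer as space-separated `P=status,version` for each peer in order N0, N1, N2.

Op 1: gossip N1<->N0 -> N1.N0=(alive,v0) N1.N1=(alive,v0) N1.N2=(alive,v0) | N0.N0=(alive,v0) N0.N1=(alive,v0) N0.N2=(alive,v0)
Op 2: gossip N1<->N2 -> N1.N0=(alive,v0) N1.N1=(alive,v0) N1.N2=(alive,v0) | N2.N0=(alive,v0) N2.N1=(alive,v0) N2.N2=(alive,v0)
Op 3: N0 marks N1=alive -> (alive,v1)
Op 4: gossip N0<->N1 -> N0.N0=(alive,v0) N0.N1=(alive,v1) N0.N2=(alive,v0) | N1.N0=(alive,v0) N1.N1=(alive,v1) N1.N2=(alive,v0)
Op 5: gossip N1<->N2 -> N1.N0=(alive,v0) N1.N1=(alive,v1) N1.N2=(alive,v0) | N2.N0=(alive,v0) N2.N1=(alive,v1) N2.N2=(alive,v0)
Op 6: N2 marks N2=dead -> (dead,v1)
Op 7: gossip N0<->N1 -> N0.N0=(alive,v0) N0.N1=(alive,v1) N0.N2=(alive,v0) | N1.N0=(alive,v0) N1.N1=(alive,v1) N1.N2=(alive,v0)
Op 8: gossip N0<->N2 -> N0.N0=(alive,v0) N0.N1=(alive,v1) N0.N2=(dead,v1) | N2.N0=(alive,v0) N2.N1=(alive,v1) N2.N2=(dead,v1)

Answer: N0=alive,0 N1=alive,1 N2=dead,1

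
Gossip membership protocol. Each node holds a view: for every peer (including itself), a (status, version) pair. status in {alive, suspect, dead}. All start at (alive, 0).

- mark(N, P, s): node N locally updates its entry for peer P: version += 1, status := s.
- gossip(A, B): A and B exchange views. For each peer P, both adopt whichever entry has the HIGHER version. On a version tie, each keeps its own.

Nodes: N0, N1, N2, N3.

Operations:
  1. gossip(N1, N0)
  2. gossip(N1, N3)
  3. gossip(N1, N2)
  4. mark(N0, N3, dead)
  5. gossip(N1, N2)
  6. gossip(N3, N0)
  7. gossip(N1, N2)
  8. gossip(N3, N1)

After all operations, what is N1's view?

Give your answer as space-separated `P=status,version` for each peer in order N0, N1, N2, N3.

Op 1: gossip N1<->N0 -> N1.N0=(alive,v0) N1.N1=(alive,v0) N1.N2=(alive,v0) N1.N3=(alive,v0) | N0.N0=(alive,v0) N0.N1=(alive,v0) N0.N2=(alive,v0) N0.N3=(alive,v0)
Op 2: gossip N1<->N3 -> N1.N0=(alive,v0) N1.N1=(alive,v0) N1.N2=(alive,v0) N1.N3=(alive,v0) | N3.N0=(alive,v0) N3.N1=(alive,v0) N3.N2=(alive,v0) N3.N3=(alive,v0)
Op 3: gossip N1<->N2 -> N1.N0=(alive,v0) N1.N1=(alive,v0) N1.N2=(alive,v0) N1.N3=(alive,v0) | N2.N0=(alive,v0) N2.N1=(alive,v0) N2.N2=(alive,v0) N2.N3=(alive,v0)
Op 4: N0 marks N3=dead -> (dead,v1)
Op 5: gossip N1<->N2 -> N1.N0=(alive,v0) N1.N1=(alive,v0) N1.N2=(alive,v0) N1.N3=(alive,v0) | N2.N0=(alive,v0) N2.N1=(alive,v0) N2.N2=(alive,v0) N2.N3=(alive,v0)
Op 6: gossip N3<->N0 -> N3.N0=(alive,v0) N3.N1=(alive,v0) N3.N2=(alive,v0) N3.N3=(dead,v1) | N0.N0=(alive,v0) N0.N1=(alive,v0) N0.N2=(alive,v0) N0.N3=(dead,v1)
Op 7: gossip N1<->N2 -> N1.N0=(alive,v0) N1.N1=(alive,v0) N1.N2=(alive,v0) N1.N3=(alive,v0) | N2.N0=(alive,v0) N2.N1=(alive,v0) N2.N2=(alive,v0) N2.N3=(alive,v0)
Op 8: gossip N3<->N1 -> N3.N0=(alive,v0) N3.N1=(alive,v0) N3.N2=(alive,v0) N3.N3=(dead,v1) | N1.N0=(alive,v0) N1.N1=(alive,v0) N1.N2=(alive,v0) N1.N3=(dead,v1)

Answer: N0=alive,0 N1=alive,0 N2=alive,0 N3=dead,1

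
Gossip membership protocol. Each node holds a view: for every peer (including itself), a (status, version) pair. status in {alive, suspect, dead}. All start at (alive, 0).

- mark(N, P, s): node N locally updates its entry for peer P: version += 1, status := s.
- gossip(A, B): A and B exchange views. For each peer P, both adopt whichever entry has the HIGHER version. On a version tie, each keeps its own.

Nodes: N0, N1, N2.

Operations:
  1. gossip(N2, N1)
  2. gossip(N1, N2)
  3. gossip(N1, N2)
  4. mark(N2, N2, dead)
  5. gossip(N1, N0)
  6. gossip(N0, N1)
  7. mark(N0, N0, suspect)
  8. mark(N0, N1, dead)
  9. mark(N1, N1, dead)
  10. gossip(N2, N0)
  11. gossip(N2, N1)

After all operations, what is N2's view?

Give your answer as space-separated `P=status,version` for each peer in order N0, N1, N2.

Op 1: gossip N2<->N1 -> N2.N0=(alive,v0) N2.N1=(alive,v0) N2.N2=(alive,v0) | N1.N0=(alive,v0) N1.N1=(alive,v0) N1.N2=(alive,v0)
Op 2: gossip N1<->N2 -> N1.N0=(alive,v0) N1.N1=(alive,v0) N1.N2=(alive,v0) | N2.N0=(alive,v0) N2.N1=(alive,v0) N2.N2=(alive,v0)
Op 3: gossip N1<->N2 -> N1.N0=(alive,v0) N1.N1=(alive,v0) N1.N2=(alive,v0) | N2.N0=(alive,v0) N2.N1=(alive,v0) N2.N2=(alive,v0)
Op 4: N2 marks N2=dead -> (dead,v1)
Op 5: gossip N1<->N0 -> N1.N0=(alive,v0) N1.N1=(alive,v0) N1.N2=(alive,v0) | N0.N0=(alive,v0) N0.N1=(alive,v0) N0.N2=(alive,v0)
Op 6: gossip N0<->N1 -> N0.N0=(alive,v0) N0.N1=(alive,v0) N0.N2=(alive,v0) | N1.N0=(alive,v0) N1.N1=(alive,v0) N1.N2=(alive,v0)
Op 7: N0 marks N0=suspect -> (suspect,v1)
Op 8: N0 marks N1=dead -> (dead,v1)
Op 9: N1 marks N1=dead -> (dead,v1)
Op 10: gossip N2<->N0 -> N2.N0=(suspect,v1) N2.N1=(dead,v1) N2.N2=(dead,v1) | N0.N0=(suspect,v1) N0.N1=(dead,v1) N0.N2=(dead,v1)
Op 11: gossip N2<->N1 -> N2.N0=(suspect,v1) N2.N1=(dead,v1) N2.N2=(dead,v1) | N1.N0=(suspect,v1) N1.N1=(dead,v1) N1.N2=(dead,v1)

Answer: N0=suspect,1 N1=dead,1 N2=dead,1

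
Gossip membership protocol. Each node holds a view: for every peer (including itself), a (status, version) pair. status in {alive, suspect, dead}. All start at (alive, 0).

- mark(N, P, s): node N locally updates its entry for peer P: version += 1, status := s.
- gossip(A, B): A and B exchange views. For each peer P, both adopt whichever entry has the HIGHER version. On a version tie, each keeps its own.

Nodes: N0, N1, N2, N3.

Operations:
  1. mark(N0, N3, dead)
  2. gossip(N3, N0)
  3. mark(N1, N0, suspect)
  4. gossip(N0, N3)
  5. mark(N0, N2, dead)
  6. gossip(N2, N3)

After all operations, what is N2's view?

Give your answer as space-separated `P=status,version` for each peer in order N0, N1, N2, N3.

Answer: N0=alive,0 N1=alive,0 N2=alive,0 N3=dead,1

Derivation:
Op 1: N0 marks N3=dead -> (dead,v1)
Op 2: gossip N3<->N0 -> N3.N0=(alive,v0) N3.N1=(alive,v0) N3.N2=(alive,v0) N3.N3=(dead,v1) | N0.N0=(alive,v0) N0.N1=(alive,v0) N0.N2=(alive,v0) N0.N3=(dead,v1)
Op 3: N1 marks N0=suspect -> (suspect,v1)
Op 4: gossip N0<->N3 -> N0.N0=(alive,v0) N0.N1=(alive,v0) N0.N2=(alive,v0) N0.N3=(dead,v1) | N3.N0=(alive,v0) N3.N1=(alive,v0) N3.N2=(alive,v0) N3.N3=(dead,v1)
Op 5: N0 marks N2=dead -> (dead,v1)
Op 6: gossip N2<->N3 -> N2.N0=(alive,v0) N2.N1=(alive,v0) N2.N2=(alive,v0) N2.N3=(dead,v1) | N3.N0=(alive,v0) N3.N1=(alive,v0) N3.N2=(alive,v0) N3.N3=(dead,v1)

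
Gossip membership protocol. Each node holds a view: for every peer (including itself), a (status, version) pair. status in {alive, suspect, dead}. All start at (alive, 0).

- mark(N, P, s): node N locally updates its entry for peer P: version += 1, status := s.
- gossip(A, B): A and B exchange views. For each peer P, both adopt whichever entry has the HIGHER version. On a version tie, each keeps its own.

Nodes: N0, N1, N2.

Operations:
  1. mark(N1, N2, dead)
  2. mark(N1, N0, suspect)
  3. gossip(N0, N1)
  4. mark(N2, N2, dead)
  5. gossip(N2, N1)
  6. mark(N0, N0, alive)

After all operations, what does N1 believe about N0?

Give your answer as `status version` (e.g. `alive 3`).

Op 1: N1 marks N2=dead -> (dead,v1)
Op 2: N1 marks N0=suspect -> (suspect,v1)
Op 3: gossip N0<->N1 -> N0.N0=(suspect,v1) N0.N1=(alive,v0) N0.N2=(dead,v1) | N1.N0=(suspect,v1) N1.N1=(alive,v0) N1.N2=(dead,v1)
Op 4: N2 marks N2=dead -> (dead,v1)
Op 5: gossip N2<->N1 -> N2.N0=(suspect,v1) N2.N1=(alive,v0) N2.N2=(dead,v1) | N1.N0=(suspect,v1) N1.N1=(alive,v0) N1.N2=(dead,v1)
Op 6: N0 marks N0=alive -> (alive,v2)

Answer: suspect 1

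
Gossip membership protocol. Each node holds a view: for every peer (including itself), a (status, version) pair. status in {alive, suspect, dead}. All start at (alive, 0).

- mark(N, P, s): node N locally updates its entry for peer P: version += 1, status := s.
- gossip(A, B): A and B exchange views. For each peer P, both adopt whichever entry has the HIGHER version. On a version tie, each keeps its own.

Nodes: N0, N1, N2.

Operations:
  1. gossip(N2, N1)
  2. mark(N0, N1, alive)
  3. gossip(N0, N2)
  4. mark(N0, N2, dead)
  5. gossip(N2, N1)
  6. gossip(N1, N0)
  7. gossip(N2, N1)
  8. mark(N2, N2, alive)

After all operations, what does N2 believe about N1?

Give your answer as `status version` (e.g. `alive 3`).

Answer: alive 1

Derivation:
Op 1: gossip N2<->N1 -> N2.N0=(alive,v0) N2.N1=(alive,v0) N2.N2=(alive,v0) | N1.N0=(alive,v0) N1.N1=(alive,v0) N1.N2=(alive,v0)
Op 2: N0 marks N1=alive -> (alive,v1)
Op 3: gossip N0<->N2 -> N0.N0=(alive,v0) N0.N1=(alive,v1) N0.N2=(alive,v0) | N2.N0=(alive,v0) N2.N1=(alive,v1) N2.N2=(alive,v0)
Op 4: N0 marks N2=dead -> (dead,v1)
Op 5: gossip N2<->N1 -> N2.N0=(alive,v0) N2.N1=(alive,v1) N2.N2=(alive,v0) | N1.N0=(alive,v0) N1.N1=(alive,v1) N1.N2=(alive,v0)
Op 6: gossip N1<->N0 -> N1.N0=(alive,v0) N1.N1=(alive,v1) N1.N2=(dead,v1) | N0.N0=(alive,v0) N0.N1=(alive,v1) N0.N2=(dead,v1)
Op 7: gossip N2<->N1 -> N2.N0=(alive,v0) N2.N1=(alive,v1) N2.N2=(dead,v1) | N1.N0=(alive,v0) N1.N1=(alive,v1) N1.N2=(dead,v1)
Op 8: N2 marks N2=alive -> (alive,v2)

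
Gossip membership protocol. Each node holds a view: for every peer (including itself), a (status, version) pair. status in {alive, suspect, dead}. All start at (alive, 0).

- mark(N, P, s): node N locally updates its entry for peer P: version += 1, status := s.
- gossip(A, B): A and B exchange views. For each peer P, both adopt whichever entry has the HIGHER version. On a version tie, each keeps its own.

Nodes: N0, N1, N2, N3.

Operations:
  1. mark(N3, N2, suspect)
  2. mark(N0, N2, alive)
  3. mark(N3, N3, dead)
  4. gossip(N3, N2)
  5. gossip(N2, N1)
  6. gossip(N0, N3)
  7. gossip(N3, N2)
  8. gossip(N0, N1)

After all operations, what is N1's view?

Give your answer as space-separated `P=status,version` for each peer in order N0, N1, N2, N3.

Answer: N0=alive,0 N1=alive,0 N2=suspect,1 N3=dead,1

Derivation:
Op 1: N3 marks N2=suspect -> (suspect,v1)
Op 2: N0 marks N2=alive -> (alive,v1)
Op 3: N3 marks N3=dead -> (dead,v1)
Op 4: gossip N3<->N2 -> N3.N0=(alive,v0) N3.N1=(alive,v0) N3.N2=(suspect,v1) N3.N3=(dead,v1) | N2.N0=(alive,v0) N2.N1=(alive,v0) N2.N2=(suspect,v1) N2.N3=(dead,v1)
Op 5: gossip N2<->N1 -> N2.N0=(alive,v0) N2.N1=(alive,v0) N2.N2=(suspect,v1) N2.N3=(dead,v1) | N1.N0=(alive,v0) N1.N1=(alive,v0) N1.N2=(suspect,v1) N1.N3=(dead,v1)
Op 6: gossip N0<->N3 -> N0.N0=(alive,v0) N0.N1=(alive,v0) N0.N2=(alive,v1) N0.N3=(dead,v1) | N3.N0=(alive,v0) N3.N1=(alive,v0) N3.N2=(suspect,v1) N3.N3=(dead,v1)
Op 7: gossip N3<->N2 -> N3.N0=(alive,v0) N3.N1=(alive,v0) N3.N2=(suspect,v1) N3.N3=(dead,v1) | N2.N0=(alive,v0) N2.N1=(alive,v0) N2.N2=(suspect,v1) N2.N3=(dead,v1)
Op 8: gossip N0<->N1 -> N0.N0=(alive,v0) N0.N1=(alive,v0) N0.N2=(alive,v1) N0.N3=(dead,v1) | N1.N0=(alive,v0) N1.N1=(alive,v0) N1.N2=(suspect,v1) N1.N3=(dead,v1)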